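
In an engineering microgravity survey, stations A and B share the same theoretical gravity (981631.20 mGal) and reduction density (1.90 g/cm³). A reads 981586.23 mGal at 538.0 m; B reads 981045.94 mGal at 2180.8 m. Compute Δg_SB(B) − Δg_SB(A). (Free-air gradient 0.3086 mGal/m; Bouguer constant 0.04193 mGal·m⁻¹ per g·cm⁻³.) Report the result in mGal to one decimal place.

Δg_SB(A) = 981586.23 − 981631.20 + 0.3086×538.0 − 0.04193×1.90×538.0 = 78.20 mGal
Δg_SB(B) = 981045.94 − 981631.20 + 0.3086×2180.8 − 0.04193×1.90×2180.8 = -86.00 mGal
Difference = -86.00 − (78.20) = -164.20 mGal

-164.2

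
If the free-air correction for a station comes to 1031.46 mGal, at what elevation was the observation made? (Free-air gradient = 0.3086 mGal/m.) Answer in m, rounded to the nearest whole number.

h = 1031.46 / 0.3086 = 3342.38 m

3342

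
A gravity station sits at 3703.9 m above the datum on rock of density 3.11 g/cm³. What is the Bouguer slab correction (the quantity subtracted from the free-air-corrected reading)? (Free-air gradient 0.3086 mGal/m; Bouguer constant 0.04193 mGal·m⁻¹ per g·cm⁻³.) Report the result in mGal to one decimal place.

Bouguer slab correction = 0.04193 × 3.11 × 3703.9 = 483.0 mGal

483.0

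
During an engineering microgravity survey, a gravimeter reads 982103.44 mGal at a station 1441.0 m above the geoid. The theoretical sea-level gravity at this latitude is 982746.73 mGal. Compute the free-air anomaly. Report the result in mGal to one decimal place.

-198.6

Free-air correction = 0.3086 × 1441.0 = 444.69 mGal
Free-air anomaly = 982103.44 − 982746.73 + (444.69) = -198.60 mGal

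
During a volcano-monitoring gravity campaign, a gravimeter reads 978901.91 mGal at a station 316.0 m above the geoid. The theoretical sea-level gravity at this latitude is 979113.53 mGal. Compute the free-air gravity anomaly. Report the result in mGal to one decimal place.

-114.1

Free-air correction = 0.3086 × 316.0 = 97.52 mGal
Free-air anomaly = 978901.91 − 979113.53 + (97.52) = -114.10 mGal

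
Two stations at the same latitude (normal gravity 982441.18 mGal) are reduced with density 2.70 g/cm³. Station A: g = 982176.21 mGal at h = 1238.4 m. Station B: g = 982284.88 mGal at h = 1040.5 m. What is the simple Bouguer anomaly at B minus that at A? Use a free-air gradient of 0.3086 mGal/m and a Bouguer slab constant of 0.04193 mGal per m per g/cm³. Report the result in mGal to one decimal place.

Δg_SB(A) = 982176.21 − 982441.18 + 0.3086×1238.4 − 0.04193×2.70×1238.4 = -23.00 mGal
Δg_SB(B) = 982284.88 − 982441.18 + 0.3086×1040.5 − 0.04193×2.70×1040.5 = 47.00 mGal
Difference = 47.00 − (-23.00) = 70.00 mGal

70.0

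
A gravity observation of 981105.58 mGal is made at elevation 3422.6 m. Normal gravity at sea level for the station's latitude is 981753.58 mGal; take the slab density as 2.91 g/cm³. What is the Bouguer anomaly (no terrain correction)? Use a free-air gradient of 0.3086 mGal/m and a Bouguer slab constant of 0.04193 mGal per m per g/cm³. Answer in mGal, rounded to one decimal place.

-9.4

Free-air correction = 0.3086 × 3422.6 = 1056.21 mGal
Free-air anomaly = 981105.58 − 981753.58 + (1056.21) = 408.21 mGal
Bouguer slab correction = 0.04193 × 2.91 × 3422.6 = 417.61 mGal
Simple Bouguer anomaly = 408.21 − (417.61) = -9.40 mGal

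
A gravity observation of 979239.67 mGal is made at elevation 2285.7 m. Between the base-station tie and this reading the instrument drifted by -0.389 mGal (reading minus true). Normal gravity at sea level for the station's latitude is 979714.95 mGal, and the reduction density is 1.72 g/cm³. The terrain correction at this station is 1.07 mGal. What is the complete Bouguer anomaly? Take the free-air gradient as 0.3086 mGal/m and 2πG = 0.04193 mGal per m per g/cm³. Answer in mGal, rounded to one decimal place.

66.7

Drift-corrected reading = 979239.67 − (-0.389) = 979240.059 mGal
Free-air correction = 0.3086 × 2285.7 = 705.37 mGal
Free-air anomaly = 979240.059 − 979714.95 + (705.37) = 230.479 mGal
Bouguer slab correction = 0.04193 × 1.72 × 2285.7 = 164.84 mGal
Simple Bouguer anomaly = 230.479 − (164.84) = 65.639 mGal
Complete Bouguer anomaly = 65.639 + 1.07 = 66.709 mGal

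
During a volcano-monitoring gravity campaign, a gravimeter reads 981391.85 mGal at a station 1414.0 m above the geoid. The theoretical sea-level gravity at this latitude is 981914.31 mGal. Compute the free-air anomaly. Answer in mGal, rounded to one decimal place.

-86.1

Free-air correction = 0.3086 × 1414.0 = 436.36 mGal
Free-air anomaly = 981391.85 − 981914.31 + (436.36) = -86.10 mGal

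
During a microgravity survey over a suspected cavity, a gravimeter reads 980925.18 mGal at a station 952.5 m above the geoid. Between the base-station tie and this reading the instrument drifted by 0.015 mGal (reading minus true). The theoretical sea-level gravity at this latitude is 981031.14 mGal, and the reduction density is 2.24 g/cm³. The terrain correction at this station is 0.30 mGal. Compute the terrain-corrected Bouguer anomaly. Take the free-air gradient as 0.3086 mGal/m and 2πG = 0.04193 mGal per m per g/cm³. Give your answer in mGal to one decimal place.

98.8

Drift-corrected reading = 980925.18 − (0.015) = 980925.165 mGal
Free-air correction = 0.3086 × 952.5 = 293.94 mGal
Free-air anomaly = 980925.165 − 981031.14 + (293.94) = 187.965 mGal
Bouguer slab correction = 0.04193 × 2.24 × 952.5 = 89.46 mGal
Simple Bouguer anomaly = 187.965 − (89.46) = 98.505 mGal
Complete Bouguer anomaly = 98.505 + 0.30 = 98.805 mGal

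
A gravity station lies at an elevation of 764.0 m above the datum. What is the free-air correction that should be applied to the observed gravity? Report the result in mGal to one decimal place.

Free-air correction = 0.3086 × 764.0 = 235.8 mGal

235.8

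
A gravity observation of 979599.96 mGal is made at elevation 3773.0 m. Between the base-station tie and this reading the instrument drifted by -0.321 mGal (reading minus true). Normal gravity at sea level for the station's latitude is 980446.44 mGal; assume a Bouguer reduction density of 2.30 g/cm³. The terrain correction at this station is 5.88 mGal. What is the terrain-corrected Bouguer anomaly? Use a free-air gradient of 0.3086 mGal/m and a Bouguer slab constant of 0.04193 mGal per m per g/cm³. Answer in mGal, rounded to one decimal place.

-39.8

Drift-corrected reading = 979599.96 − (-0.321) = 979600.281 mGal
Free-air correction = 0.3086 × 3773.0 = 1164.35 mGal
Free-air anomaly = 979600.281 − 980446.44 + (1164.35) = 318.191 mGal
Bouguer slab correction = 0.04193 × 2.30 × 3773.0 = 363.86 mGal
Simple Bouguer anomaly = 318.191 − (363.86) = -45.669 mGal
Complete Bouguer anomaly = -45.669 + 5.88 = -39.789 mGal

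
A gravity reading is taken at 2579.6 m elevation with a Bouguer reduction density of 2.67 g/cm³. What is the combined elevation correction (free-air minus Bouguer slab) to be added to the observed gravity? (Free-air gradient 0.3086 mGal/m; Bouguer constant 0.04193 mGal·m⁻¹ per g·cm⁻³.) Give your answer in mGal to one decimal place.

507.3

Combined gradient = 0.3086 − 0.04193 × 2.67 = 0.1966469 mGal/m
Combined elevation correction = 0.1966469 × 2579.6 = 507.3 mGal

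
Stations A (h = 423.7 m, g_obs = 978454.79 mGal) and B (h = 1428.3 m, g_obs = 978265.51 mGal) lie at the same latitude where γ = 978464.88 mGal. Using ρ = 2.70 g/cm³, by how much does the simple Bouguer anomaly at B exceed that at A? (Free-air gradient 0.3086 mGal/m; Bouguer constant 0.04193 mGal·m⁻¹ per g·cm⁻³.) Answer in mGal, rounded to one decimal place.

7.0

Δg_SB(A) = 978454.79 − 978464.88 + 0.3086×423.7 − 0.04193×2.70×423.7 = 72.70 mGal
Δg_SB(B) = 978265.51 − 978464.88 + 0.3086×1428.3 − 0.04193×2.70×1428.3 = 79.70 mGal
Difference = 79.70 − (72.70) = 7.00 mGal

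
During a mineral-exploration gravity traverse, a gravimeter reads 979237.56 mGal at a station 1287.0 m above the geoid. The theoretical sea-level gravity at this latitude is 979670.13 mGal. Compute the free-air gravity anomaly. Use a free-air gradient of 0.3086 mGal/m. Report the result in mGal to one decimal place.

Free-air correction = 0.3086 × 1287.0 = 397.17 mGal
Free-air anomaly = 979237.56 − 979670.13 + (397.17) = -35.40 mGal

-35.4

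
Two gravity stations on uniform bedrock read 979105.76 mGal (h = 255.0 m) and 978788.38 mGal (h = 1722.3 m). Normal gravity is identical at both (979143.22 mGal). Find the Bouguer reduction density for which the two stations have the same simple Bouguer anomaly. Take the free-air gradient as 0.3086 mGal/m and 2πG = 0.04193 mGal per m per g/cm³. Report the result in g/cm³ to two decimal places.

Δg_obs = 978788.38 − 979105.76 = -317.38 mGal over Δh = 1722.3 − 255.0 = 1467.3 m
Equal Bouguer anomalies ⇒ Δg_obs + (0.3086 − 0.04193ρ)·Δh = 0
0.3086 − 0.04193ρ = −Δg_obs/Δh = 0.21630
ρ = (0.3086 − 0.21630) / 0.04193 = 2.20 g/cm³

2.20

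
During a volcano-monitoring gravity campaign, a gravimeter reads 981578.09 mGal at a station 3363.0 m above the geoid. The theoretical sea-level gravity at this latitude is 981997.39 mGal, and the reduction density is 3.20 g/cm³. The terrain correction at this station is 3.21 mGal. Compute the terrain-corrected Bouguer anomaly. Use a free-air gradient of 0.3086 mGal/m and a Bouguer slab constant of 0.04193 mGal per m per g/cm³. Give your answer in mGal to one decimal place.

Free-air correction = 0.3086 × 3363.0 = 1037.82 mGal
Free-air anomaly = 981578.09 − 981997.39 + (1037.82) = 618.52 mGal
Bouguer slab correction = 0.04193 × 3.20 × 3363.0 = 451.23 mGal
Simple Bouguer anomaly = 618.52 − (451.23) = 167.29 mGal
Complete Bouguer anomaly = 167.29 + 3.21 = 170.50 mGal

170.5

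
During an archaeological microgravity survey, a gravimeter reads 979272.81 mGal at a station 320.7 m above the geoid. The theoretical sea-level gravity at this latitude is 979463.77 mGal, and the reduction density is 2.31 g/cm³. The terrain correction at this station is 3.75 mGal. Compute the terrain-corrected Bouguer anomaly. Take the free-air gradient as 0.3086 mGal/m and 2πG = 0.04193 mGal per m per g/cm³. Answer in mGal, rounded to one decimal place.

Free-air correction = 0.3086 × 320.7 = 98.97 mGal
Free-air anomaly = 979272.81 − 979463.77 + (98.97) = -91.99 mGal
Bouguer slab correction = 0.04193 × 2.31 × 320.7 = 31.06 mGal
Simple Bouguer anomaly = -91.99 − (31.06) = -123.05 mGal
Complete Bouguer anomaly = -123.05 + 3.75 = -119.30 mGal

-119.3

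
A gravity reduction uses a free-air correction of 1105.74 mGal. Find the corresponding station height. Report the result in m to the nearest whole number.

3583

h = 1105.74 / 0.3086 = 3583.08 m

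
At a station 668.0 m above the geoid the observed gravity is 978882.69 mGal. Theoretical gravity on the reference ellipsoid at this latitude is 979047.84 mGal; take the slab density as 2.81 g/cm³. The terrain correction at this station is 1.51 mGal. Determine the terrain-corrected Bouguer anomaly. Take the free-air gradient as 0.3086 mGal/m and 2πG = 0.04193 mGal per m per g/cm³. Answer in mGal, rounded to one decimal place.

-36.2

Free-air correction = 0.3086 × 668.0 = 206.14 mGal
Free-air anomaly = 978882.69 − 979047.84 + (206.14) = 40.99 mGal
Bouguer slab correction = 0.04193 × 2.81 × 668.0 = 78.71 mGal
Simple Bouguer anomaly = 40.99 − (78.71) = -37.72 mGal
Complete Bouguer anomaly = -37.72 + 1.51 = -36.21 mGal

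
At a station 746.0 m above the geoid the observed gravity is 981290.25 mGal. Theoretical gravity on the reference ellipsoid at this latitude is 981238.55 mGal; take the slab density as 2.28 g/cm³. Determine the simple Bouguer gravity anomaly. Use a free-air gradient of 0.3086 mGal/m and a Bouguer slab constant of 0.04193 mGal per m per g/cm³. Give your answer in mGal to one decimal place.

210.6

Free-air correction = 0.3086 × 746.0 = 230.22 mGal
Free-air anomaly = 981290.25 − 981238.55 + (230.22) = 281.92 mGal
Bouguer slab correction = 0.04193 × 2.28 × 746.0 = 71.32 mGal
Simple Bouguer anomaly = 281.92 − (71.32) = 210.60 mGal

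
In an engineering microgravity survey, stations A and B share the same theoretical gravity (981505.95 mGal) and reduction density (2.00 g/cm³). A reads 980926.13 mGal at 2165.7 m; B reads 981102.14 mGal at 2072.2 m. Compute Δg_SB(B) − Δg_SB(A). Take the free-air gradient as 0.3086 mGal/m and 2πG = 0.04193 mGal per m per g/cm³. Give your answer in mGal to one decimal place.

155.0

Δg_SB(A) = 980926.13 − 981505.95 + 0.3086×2165.7 − 0.04193×2.00×2165.7 = -93.10 mGal
Δg_SB(B) = 981102.14 − 981505.95 + 0.3086×2072.2 − 0.04193×2.00×2072.2 = 61.90 mGal
Difference = 61.90 − (-93.10) = 155.00 mGal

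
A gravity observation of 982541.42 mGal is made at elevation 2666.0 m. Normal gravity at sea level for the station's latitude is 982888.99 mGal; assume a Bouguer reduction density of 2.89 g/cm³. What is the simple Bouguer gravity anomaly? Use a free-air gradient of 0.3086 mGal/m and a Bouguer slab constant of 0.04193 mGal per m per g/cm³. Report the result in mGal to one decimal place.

Free-air correction = 0.3086 × 2666.0 = 822.73 mGal
Free-air anomaly = 982541.42 − 982888.99 + (822.73) = 475.16 mGal
Bouguer slab correction = 0.04193 × 2.89 × 2666.0 = 323.06 mGal
Simple Bouguer anomaly = 475.16 − (323.06) = 152.10 mGal

152.1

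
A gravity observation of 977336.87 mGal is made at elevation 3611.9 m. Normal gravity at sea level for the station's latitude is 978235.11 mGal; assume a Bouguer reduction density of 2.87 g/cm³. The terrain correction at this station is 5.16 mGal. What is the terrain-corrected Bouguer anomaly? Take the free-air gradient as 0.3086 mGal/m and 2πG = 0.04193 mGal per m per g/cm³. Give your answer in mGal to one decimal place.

-213.1

Free-air correction = 0.3086 × 3611.9 = 1114.63 mGal
Free-air anomaly = 977336.87 − 978235.11 + (1114.63) = 216.39 mGal
Bouguer slab correction = 0.04193 × 2.87 × 3611.9 = 434.65 mGal
Simple Bouguer anomaly = 216.39 − (434.65) = -218.26 mGal
Complete Bouguer anomaly = -218.26 + 5.16 = -213.10 mGal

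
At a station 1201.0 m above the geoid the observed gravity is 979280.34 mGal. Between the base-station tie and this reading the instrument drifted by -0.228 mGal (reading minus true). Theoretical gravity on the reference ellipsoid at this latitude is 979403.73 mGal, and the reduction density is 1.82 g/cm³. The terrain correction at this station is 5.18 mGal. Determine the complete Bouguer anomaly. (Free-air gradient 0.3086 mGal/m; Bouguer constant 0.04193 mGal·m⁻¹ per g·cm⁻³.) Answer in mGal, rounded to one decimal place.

161.0

Drift-corrected reading = 979280.34 − (-0.228) = 979280.568 mGal
Free-air correction = 0.3086 × 1201.0 = 370.63 mGal
Free-air anomaly = 979280.568 − 979403.73 + (370.63) = 247.468 mGal
Bouguer slab correction = 0.04193 × 1.82 × 1201.0 = 91.65 mGal
Simple Bouguer anomaly = 247.468 − (91.65) = 155.818 mGal
Complete Bouguer anomaly = 155.818 + 5.18 = 160.998 mGal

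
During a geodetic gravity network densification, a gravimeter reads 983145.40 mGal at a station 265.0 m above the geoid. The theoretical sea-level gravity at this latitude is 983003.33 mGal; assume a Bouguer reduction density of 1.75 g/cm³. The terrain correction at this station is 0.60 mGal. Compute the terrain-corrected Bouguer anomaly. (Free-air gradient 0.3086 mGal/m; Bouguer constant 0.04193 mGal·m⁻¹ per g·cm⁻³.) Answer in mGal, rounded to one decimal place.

205.0

Free-air correction = 0.3086 × 265.0 = 81.78 mGal
Free-air anomaly = 983145.40 − 983003.33 + (81.78) = 223.85 mGal
Bouguer slab correction = 0.04193 × 1.75 × 265.0 = 19.45 mGal
Simple Bouguer anomaly = 223.85 − (19.45) = 204.40 mGal
Complete Bouguer anomaly = 204.40 + 0.60 = 205.00 mGal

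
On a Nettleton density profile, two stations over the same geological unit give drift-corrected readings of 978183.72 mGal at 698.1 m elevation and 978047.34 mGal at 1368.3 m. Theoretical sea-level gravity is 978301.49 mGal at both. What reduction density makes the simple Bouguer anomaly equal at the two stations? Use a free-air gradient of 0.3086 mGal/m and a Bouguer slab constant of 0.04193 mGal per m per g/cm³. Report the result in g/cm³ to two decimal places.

2.51

Δg_obs = 978047.34 − 978183.72 = -136.38 mGal over Δh = 1368.3 − 698.1 = 670.2 m
Equal Bouguer anomalies ⇒ Δg_obs + (0.3086 − 0.04193ρ)·Δh = 0
0.3086 − 0.04193ρ = −Δg_obs/Δh = 0.20349
ρ = (0.3086 − 0.20349) / 0.04193 = 2.51 g/cm³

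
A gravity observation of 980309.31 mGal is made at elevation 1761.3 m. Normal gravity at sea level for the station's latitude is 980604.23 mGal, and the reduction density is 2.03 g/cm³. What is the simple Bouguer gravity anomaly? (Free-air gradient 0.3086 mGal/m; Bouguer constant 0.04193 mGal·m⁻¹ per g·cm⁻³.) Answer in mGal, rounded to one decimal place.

Free-air correction = 0.3086 × 1761.3 = 543.54 mGal
Free-air anomaly = 980309.31 − 980604.23 + (543.54) = 248.62 mGal
Bouguer slab correction = 0.04193 × 2.03 × 1761.3 = 149.92 mGal
Simple Bouguer anomaly = 248.62 − (149.92) = 98.70 mGal

98.7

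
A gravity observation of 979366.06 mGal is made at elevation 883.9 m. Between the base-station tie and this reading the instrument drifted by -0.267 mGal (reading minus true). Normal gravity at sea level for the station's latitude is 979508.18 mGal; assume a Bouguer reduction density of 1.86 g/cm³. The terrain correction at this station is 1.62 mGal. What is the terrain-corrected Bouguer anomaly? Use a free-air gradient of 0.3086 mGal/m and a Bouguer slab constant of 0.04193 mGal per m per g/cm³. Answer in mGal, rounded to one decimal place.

63.6

Drift-corrected reading = 979366.06 − (-0.267) = 979366.327 mGal
Free-air correction = 0.3086 × 883.9 = 272.77 mGal
Free-air anomaly = 979366.327 − 979508.18 + (272.77) = 130.917 mGal
Bouguer slab correction = 0.04193 × 1.86 × 883.9 = 68.94 mGal
Simple Bouguer anomaly = 130.917 − (68.94) = 61.977 mGal
Complete Bouguer anomaly = 61.977 + 1.62 = 63.597 mGal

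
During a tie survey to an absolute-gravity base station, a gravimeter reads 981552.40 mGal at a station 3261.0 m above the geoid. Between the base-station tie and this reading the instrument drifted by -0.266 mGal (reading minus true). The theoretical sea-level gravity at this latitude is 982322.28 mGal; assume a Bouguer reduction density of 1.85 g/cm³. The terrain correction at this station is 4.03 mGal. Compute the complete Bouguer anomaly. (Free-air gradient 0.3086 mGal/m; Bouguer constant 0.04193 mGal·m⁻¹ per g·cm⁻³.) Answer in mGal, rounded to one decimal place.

-12.2

Drift-corrected reading = 981552.40 − (-0.266) = 981552.666 mGal
Free-air correction = 0.3086 × 3261.0 = 1006.34 mGal
Free-air anomaly = 981552.666 − 982322.28 + (1006.34) = 236.726 mGal
Bouguer slab correction = 0.04193 × 1.85 × 3261.0 = 252.96 mGal
Simple Bouguer anomaly = 236.726 − (252.96) = -16.234 mGal
Complete Bouguer anomaly = -16.234 + 4.03 = -12.204 mGal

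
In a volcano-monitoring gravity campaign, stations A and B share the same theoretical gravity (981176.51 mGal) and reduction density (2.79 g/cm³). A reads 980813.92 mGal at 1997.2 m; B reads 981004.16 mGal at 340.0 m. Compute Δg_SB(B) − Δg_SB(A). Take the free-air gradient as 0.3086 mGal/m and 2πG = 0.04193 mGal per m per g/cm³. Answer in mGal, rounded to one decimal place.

Δg_SB(A) = 980813.92 − 981176.51 + 0.3086×1997.2 − 0.04193×2.79×1997.2 = 20.10 mGal
Δg_SB(B) = 981004.16 − 981176.51 + 0.3086×340.0 − 0.04193×2.79×340.0 = -107.20 mGal
Difference = -107.20 − (20.10) = -127.30 mGal

-127.3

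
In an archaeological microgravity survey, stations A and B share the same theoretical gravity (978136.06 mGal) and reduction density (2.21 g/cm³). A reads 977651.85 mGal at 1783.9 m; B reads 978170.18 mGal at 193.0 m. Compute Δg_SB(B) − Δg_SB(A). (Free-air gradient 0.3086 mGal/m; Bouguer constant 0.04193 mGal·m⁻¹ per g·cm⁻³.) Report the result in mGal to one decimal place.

Δg_SB(A) = 977651.85 − 978136.06 + 0.3086×1783.9 − 0.04193×2.21×1783.9 = -99.00 mGal
Δg_SB(B) = 978170.18 − 978136.06 + 0.3086×193.0 − 0.04193×2.21×193.0 = 75.80 mGal
Difference = 75.80 − (-99.00) = 174.80 mGal

174.8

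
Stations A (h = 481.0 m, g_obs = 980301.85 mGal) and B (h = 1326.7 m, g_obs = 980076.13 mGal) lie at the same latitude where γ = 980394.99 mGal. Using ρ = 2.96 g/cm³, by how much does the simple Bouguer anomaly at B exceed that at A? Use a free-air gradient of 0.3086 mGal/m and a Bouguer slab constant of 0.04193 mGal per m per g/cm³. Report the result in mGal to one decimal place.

-69.7

Δg_SB(A) = 980301.85 − 980394.99 + 0.3086×481.0 − 0.04193×2.96×481.0 = -4.40 mGal
Δg_SB(B) = 980076.13 − 980394.99 + 0.3086×1326.7 − 0.04193×2.96×1326.7 = -74.10 mGal
Difference = -74.10 − (-4.40) = -69.70 mGal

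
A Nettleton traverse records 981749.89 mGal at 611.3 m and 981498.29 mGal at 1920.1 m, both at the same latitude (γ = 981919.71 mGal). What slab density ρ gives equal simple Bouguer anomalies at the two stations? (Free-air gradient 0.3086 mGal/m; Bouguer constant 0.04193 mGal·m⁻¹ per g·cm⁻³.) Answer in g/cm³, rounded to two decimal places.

2.78

Δg_obs = 981498.29 − 981749.89 = -251.60 mGal over Δh = 1920.1 − 611.3 = 1308.8 m
Equal Bouguer anomalies ⇒ Δg_obs + (0.3086 − 0.04193ρ)·Δh = 0
0.3086 − 0.04193ρ = −Δg_obs/Δh = 0.19224
ρ = (0.3086 − 0.19224) / 0.04193 = 2.78 g/cm³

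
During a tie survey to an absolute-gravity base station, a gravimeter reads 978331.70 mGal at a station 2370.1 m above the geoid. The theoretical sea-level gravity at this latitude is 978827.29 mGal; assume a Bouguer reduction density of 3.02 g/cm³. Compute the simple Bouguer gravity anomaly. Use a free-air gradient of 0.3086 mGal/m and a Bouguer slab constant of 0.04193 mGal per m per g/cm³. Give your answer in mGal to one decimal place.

-64.3

Free-air correction = 0.3086 × 2370.1 = 731.41 mGal
Free-air anomaly = 978331.70 − 978827.29 + (731.41) = 235.82 mGal
Bouguer slab correction = 0.04193 × 3.02 × 2370.1 = 300.12 mGal
Simple Bouguer anomaly = 235.82 − (300.12) = -64.30 mGal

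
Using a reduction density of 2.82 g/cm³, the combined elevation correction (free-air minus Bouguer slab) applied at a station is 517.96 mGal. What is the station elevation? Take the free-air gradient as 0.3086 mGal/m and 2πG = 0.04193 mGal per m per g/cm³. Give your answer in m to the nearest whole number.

2721

Combined gradient = 0.3086 − 0.04193 × 2.82 = 0.1903574 mGal/m
h = 517.96 / 0.1903574 = 2720.99 m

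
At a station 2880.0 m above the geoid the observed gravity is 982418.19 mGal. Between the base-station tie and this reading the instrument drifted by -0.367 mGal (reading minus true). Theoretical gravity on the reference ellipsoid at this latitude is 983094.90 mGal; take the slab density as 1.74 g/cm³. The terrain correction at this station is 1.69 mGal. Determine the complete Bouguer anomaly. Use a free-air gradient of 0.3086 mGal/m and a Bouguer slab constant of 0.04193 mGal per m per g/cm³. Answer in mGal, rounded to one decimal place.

4.0

Drift-corrected reading = 982418.19 − (-0.367) = 982418.557 mGal
Free-air correction = 0.3086 × 2880.0 = 888.77 mGal
Free-air anomaly = 982418.557 − 983094.90 + (888.77) = 212.427 mGal
Bouguer slab correction = 0.04193 × 1.74 × 2880.0 = 210.12 mGal
Simple Bouguer anomaly = 212.427 − (210.12) = 2.307 mGal
Complete Bouguer anomaly = 2.307 + 1.69 = 3.997 mGal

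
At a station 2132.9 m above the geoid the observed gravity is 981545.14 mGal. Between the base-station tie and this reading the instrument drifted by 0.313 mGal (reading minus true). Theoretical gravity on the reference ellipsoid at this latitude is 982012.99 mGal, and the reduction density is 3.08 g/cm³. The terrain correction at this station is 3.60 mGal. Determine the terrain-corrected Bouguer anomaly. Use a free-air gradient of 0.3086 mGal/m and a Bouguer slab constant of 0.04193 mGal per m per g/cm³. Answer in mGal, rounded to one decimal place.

-81.8

Drift-corrected reading = 981545.14 − (0.313) = 981544.827 mGal
Free-air correction = 0.3086 × 2132.9 = 658.21 mGal
Free-air anomaly = 981544.827 − 982012.99 + (658.21) = 190.047 mGal
Bouguer slab correction = 0.04193 × 3.08 × 2132.9 = 275.45 mGal
Simple Bouguer anomaly = 190.047 − (275.45) = -85.403 mGal
Complete Bouguer anomaly = -85.403 + 3.60 = -81.803 mGal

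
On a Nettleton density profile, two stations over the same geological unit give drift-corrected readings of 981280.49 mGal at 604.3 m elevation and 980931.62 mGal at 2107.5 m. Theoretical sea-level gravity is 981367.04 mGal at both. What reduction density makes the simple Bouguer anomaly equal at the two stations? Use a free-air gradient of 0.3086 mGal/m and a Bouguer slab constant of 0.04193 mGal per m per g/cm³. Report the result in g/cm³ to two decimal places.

1.82

Δg_obs = 980931.62 − 981280.49 = -348.87 mGal over Δh = 2107.5 − 604.3 = 1503.2 m
Equal Bouguer anomalies ⇒ Δg_obs + (0.3086 − 0.04193ρ)·Δh = 0
0.3086 − 0.04193ρ = −Δg_obs/Δh = 0.23208
ρ = (0.3086 − 0.23208) / 0.04193 = 1.82 g/cm³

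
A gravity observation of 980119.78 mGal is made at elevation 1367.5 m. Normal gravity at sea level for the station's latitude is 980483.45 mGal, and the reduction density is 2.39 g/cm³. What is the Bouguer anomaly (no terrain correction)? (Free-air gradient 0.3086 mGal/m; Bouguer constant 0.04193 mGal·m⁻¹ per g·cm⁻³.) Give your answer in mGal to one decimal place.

-78.7

Free-air correction = 0.3086 × 1367.5 = 422.01 mGal
Free-air anomaly = 980119.78 − 980483.45 + (422.01) = 58.34 mGal
Bouguer slab correction = 0.04193 × 2.39 × 1367.5 = 137.04 mGal
Simple Bouguer anomaly = 58.34 − (137.04) = -78.70 mGal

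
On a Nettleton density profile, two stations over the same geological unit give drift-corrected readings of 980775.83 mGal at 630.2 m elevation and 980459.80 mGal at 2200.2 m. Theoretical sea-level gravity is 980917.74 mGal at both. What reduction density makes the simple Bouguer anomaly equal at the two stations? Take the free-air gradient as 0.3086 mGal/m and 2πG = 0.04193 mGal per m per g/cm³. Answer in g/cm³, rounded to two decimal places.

Δg_obs = 980459.80 − 980775.83 = -316.03 mGal over Δh = 2200.2 − 630.2 = 1570.0 m
Equal Bouguer anomalies ⇒ Δg_obs + (0.3086 − 0.04193ρ)·Δh = 0
0.3086 − 0.04193ρ = −Δg_obs/Δh = 0.20129
ρ = (0.3086 − 0.20129) / 0.04193 = 2.56 g/cm³

2.56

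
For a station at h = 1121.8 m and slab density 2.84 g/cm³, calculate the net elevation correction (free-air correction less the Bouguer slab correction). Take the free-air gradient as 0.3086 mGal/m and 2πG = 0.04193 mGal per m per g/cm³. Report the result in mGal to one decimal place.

212.6

Combined gradient = 0.3086 − 0.04193 × 2.84 = 0.1895188 mGal/m
Combined elevation correction = 0.1895188 × 1121.8 = 212.6 mGal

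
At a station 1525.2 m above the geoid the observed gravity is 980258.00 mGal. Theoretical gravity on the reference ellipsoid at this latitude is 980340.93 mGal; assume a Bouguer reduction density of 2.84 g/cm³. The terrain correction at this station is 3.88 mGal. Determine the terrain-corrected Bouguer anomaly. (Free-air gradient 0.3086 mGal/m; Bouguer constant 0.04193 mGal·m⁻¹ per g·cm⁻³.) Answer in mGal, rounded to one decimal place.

210.0

Free-air correction = 0.3086 × 1525.2 = 470.68 mGal
Free-air anomaly = 980258.00 − 980340.93 + (470.68) = 387.75 mGal
Bouguer slab correction = 0.04193 × 2.84 × 1525.2 = 181.62 mGal
Simple Bouguer anomaly = 387.75 − (181.62) = 206.13 mGal
Complete Bouguer anomaly = 206.13 + 3.88 = 210.01 mGal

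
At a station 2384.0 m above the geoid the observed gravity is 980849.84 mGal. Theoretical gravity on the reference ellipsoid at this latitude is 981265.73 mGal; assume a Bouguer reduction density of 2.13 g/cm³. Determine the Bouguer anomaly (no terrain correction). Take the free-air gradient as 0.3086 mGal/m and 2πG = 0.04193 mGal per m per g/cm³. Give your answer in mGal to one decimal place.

106.9

Free-air correction = 0.3086 × 2384.0 = 735.70 mGal
Free-air anomaly = 980849.84 − 981265.73 + (735.70) = 319.81 mGal
Bouguer slab correction = 0.04193 × 2.13 × 2384.0 = 212.92 mGal
Simple Bouguer anomaly = 319.81 − (212.92) = 106.89 mGal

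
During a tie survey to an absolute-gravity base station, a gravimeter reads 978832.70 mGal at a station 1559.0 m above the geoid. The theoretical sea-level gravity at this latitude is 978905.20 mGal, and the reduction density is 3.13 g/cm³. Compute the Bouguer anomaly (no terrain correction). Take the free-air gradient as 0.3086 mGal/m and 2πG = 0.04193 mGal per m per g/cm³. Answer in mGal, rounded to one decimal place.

Free-air correction = 0.3086 × 1559.0 = 481.11 mGal
Free-air anomaly = 978832.70 − 978905.20 + (481.11) = 408.61 mGal
Bouguer slab correction = 0.04193 × 3.13 × 1559.0 = 204.60 mGal
Simple Bouguer anomaly = 408.61 − (204.60) = 204.01 mGal

204.0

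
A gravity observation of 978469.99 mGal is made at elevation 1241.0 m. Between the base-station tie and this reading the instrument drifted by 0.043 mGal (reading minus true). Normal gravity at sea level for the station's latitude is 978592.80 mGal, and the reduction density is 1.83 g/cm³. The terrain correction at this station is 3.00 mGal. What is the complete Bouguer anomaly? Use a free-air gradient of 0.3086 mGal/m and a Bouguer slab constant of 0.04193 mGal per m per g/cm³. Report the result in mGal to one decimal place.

Drift-corrected reading = 978469.99 − (0.043) = 978469.947 mGal
Free-air correction = 0.3086 × 1241.0 = 382.97 mGal
Free-air anomaly = 978469.947 − 978592.80 + (382.97) = 260.117 mGal
Bouguer slab correction = 0.04193 × 1.83 × 1241.0 = 95.22 mGal
Simple Bouguer anomaly = 260.117 − (95.22) = 164.897 mGal
Complete Bouguer anomaly = 164.897 + 3.00 = 167.897 mGal

167.9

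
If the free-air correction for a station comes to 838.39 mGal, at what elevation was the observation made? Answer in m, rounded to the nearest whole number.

2717

h = 838.39 / 0.3086 = 2716.75 m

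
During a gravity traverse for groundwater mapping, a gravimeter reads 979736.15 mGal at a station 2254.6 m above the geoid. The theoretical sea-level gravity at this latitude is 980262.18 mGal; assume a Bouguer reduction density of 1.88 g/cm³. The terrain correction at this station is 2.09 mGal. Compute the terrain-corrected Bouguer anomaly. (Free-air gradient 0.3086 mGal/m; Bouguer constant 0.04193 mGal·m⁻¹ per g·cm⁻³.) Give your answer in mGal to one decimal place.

Free-air correction = 0.3086 × 2254.6 = 695.77 mGal
Free-air anomaly = 979736.15 − 980262.18 + (695.77) = 169.74 mGal
Bouguer slab correction = 0.04193 × 1.88 × 2254.6 = 177.73 mGal
Simple Bouguer anomaly = 169.74 − (177.73) = -7.99 mGal
Complete Bouguer anomaly = -7.99 + 2.09 = -5.90 mGal

-5.9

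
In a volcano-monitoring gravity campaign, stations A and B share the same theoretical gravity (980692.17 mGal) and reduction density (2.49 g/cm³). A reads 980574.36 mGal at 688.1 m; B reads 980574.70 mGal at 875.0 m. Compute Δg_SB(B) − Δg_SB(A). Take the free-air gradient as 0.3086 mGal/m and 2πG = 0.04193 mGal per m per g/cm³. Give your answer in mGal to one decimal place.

38.5

Δg_SB(A) = 980574.36 − 980692.17 + 0.3086×688.1 − 0.04193×2.49×688.1 = 22.70 mGal
Δg_SB(B) = 980574.70 − 980692.17 + 0.3086×875.0 − 0.04193×2.49×875.0 = 61.20 mGal
Difference = 61.20 − (22.70) = 38.50 mGal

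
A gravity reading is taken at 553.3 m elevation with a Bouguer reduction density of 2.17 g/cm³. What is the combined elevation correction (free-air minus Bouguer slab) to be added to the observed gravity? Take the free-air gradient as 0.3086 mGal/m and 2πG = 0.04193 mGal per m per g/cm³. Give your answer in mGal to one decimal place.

Combined gradient = 0.3086 − 0.04193 × 2.17 = 0.2176119 mGal/m
Combined elevation correction = 0.2176119 × 553.3 = 120.4 mGal

120.4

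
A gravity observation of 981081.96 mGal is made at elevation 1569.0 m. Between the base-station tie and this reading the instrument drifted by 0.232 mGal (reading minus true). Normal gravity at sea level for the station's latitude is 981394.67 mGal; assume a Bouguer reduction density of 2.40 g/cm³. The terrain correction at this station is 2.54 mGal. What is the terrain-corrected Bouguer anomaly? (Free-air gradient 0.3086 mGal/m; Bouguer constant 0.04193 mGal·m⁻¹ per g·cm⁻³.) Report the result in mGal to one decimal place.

Drift-corrected reading = 981081.96 − (0.232) = 981081.728 mGal
Free-air correction = 0.3086 × 1569.0 = 484.19 mGal
Free-air anomaly = 981081.728 − 981394.67 + (484.19) = 171.248 mGal
Bouguer slab correction = 0.04193 × 2.40 × 1569.0 = 157.89 mGal
Simple Bouguer anomaly = 171.248 − (157.89) = 13.358 mGal
Complete Bouguer anomaly = 13.358 + 2.54 = 15.898 mGal

15.9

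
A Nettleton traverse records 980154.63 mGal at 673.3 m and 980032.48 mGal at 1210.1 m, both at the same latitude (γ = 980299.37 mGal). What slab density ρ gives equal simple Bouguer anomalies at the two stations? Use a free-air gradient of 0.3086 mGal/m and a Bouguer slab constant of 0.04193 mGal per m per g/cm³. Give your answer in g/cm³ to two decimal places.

Δg_obs = 980032.48 − 980154.63 = -122.15 mGal over Δh = 1210.1 − 673.3 = 536.8 m
Equal Bouguer anomalies ⇒ Δg_obs + (0.3086 − 0.04193ρ)·Δh = 0
0.3086 − 0.04193ρ = −Δg_obs/Δh = 0.22755
ρ = (0.3086 − 0.22755) / 0.04193 = 1.93 g/cm³

1.93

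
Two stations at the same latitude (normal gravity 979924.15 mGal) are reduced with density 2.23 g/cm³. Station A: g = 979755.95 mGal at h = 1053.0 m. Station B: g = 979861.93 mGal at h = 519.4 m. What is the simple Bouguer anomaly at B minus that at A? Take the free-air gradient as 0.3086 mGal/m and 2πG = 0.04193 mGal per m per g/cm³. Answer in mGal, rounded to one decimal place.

-8.8

Δg_SB(A) = 979755.95 − 979924.15 + 0.3086×1053.0 − 0.04193×2.23×1053.0 = 58.30 mGal
Δg_SB(B) = 979861.93 − 979924.15 + 0.3086×519.4 − 0.04193×2.23×519.4 = 49.50 mGal
Difference = 49.50 − (58.30) = -8.80 mGal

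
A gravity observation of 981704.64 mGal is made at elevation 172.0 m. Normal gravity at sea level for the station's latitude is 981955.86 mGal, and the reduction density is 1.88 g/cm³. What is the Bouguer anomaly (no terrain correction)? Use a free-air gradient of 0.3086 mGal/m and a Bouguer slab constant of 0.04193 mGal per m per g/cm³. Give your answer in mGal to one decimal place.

-211.7

Free-air correction = 0.3086 × 172.0 = 53.08 mGal
Free-air anomaly = 981704.64 − 981955.86 + (53.08) = -198.14 mGal
Bouguer slab correction = 0.04193 × 1.88 × 172.0 = 13.56 mGal
Simple Bouguer anomaly = -198.14 − (13.56) = -211.70 mGal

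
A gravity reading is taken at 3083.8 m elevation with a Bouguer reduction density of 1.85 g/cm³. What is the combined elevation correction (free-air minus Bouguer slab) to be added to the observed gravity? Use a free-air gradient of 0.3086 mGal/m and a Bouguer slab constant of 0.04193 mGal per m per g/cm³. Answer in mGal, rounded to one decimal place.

Combined gradient = 0.3086 − 0.04193 × 1.85 = 0.2310295 mGal/m
Combined elevation correction = 0.2310295 × 3083.8 = 712.4 mGal

712.4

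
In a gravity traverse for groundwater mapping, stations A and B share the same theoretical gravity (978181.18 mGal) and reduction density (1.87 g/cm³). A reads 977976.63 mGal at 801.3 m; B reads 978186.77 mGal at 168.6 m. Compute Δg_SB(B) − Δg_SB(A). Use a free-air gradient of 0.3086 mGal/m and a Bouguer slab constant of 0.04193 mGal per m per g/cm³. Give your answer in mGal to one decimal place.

Δg_SB(A) = 977976.63 − 978181.18 + 0.3086×801.3 − 0.04193×1.87×801.3 = -20.10 mGal
Δg_SB(B) = 978186.77 − 978181.18 + 0.3086×168.6 − 0.04193×1.87×168.6 = 44.40 mGal
Difference = 44.40 − (-20.10) = 64.50 mGal

64.5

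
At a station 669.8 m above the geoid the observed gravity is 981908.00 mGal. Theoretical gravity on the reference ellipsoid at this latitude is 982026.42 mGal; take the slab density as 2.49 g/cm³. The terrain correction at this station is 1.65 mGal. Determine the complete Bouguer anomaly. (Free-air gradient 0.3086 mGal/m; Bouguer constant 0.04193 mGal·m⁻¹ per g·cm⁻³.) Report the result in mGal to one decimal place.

20.0

Free-air correction = 0.3086 × 669.8 = 206.70 mGal
Free-air anomaly = 981908.00 − 982026.42 + (206.70) = 88.28 mGal
Bouguer slab correction = 0.04193 × 2.49 × 669.8 = 69.93 mGal
Simple Bouguer anomaly = 88.28 − (69.93) = 18.35 mGal
Complete Bouguer anomaly = 18.35 + 1.65 = 20.00 mGal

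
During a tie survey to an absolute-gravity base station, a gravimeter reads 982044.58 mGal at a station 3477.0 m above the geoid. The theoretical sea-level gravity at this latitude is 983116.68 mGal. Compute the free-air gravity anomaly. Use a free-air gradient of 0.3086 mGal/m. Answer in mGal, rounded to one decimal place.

0.9

Free-air correction = 0.3086 × 3477.0 = 1073.00 mGal
Free-air anomaly = 982044.58 − 983116.68 + (1073.00) = 0.90 mGal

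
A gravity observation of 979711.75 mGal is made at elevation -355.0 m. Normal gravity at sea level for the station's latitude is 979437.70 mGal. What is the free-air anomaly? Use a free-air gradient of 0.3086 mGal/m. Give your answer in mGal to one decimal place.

Free-air correction = 0.3086 × -355.0 = -109.55 mGal
Free-air anomaly = 979711.75 − 979437.70 + (-109.55) = 164.50 mGal

164.5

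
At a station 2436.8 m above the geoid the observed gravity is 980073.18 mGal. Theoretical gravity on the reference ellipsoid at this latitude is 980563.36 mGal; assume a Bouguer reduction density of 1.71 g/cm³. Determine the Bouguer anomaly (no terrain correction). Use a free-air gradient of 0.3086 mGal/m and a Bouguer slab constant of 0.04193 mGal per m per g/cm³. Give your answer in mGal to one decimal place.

87.1

Free-air correction = 0.3086 × 2436.8 = 752.00 mGal
Free-air anomaly = 980073.18 − 980563.36 + (752.00) = 261.82 mGal
Bouguer slab correction = 0.04193 × 1.71 × 2436.8 = 174.72 mGal
Simple Bouguer anomaly = 261.82 − (174.72) = 87.10 mGal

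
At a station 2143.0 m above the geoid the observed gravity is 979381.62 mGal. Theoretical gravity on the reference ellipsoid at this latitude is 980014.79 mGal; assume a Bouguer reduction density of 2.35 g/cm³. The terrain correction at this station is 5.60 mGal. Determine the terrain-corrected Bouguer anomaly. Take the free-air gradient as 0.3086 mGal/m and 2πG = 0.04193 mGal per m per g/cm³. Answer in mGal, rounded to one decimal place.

-177.4

Free-air correction = 0.3086 × 2143.0 = 661.33 mGal
Free-air anomaly = 979381.62 − 980014.79 + (661.33) = 28.16 mGal
Bouguer slab correction = 0.04193 × 2.35 × 2143.0 = 211.16 mGal
Simple Bouguer anomaly = 28.16 − (211.16) = -183.00 mGal
Complete Bouguer anomaly = -183.00 + 5.60 = -177.40 mGal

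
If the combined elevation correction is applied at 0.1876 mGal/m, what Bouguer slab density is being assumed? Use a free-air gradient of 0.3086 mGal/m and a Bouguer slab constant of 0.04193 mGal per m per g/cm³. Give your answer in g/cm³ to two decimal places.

0.1876 = 0.3086 − 0.04193 × ρ
ρ = (0.3086 − 0.1876) / 0.04193 = 2.89 g/cm³

2.89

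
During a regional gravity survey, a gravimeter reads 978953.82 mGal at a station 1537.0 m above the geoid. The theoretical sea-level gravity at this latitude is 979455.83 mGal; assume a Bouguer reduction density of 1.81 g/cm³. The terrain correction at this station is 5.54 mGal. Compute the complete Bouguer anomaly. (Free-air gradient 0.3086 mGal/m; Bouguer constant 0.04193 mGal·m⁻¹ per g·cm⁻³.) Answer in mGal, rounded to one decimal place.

-138.8

Free-air correction = 0.3086 × 1537.0 = 474.32 mGal
Free-air anomaly = 978953.82 − 979455.83 + (474.32) = -27.69 mGal
Bouguer slab correction = 0.04193 × 1.81 × 1537.0 = 116.65 mGal
Simple Bouguer anomaly = -27.69 − (116.65) = -144.34 mGal
Complete Bouguer anomaly = -144.34 + 5.54 = -138.80 mGal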